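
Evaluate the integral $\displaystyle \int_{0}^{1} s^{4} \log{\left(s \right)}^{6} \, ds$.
$\frac{144}{15625}$

Consider the simpler parametrised integral
$$J(a) = \int_{0}^{1} s^{a} \, ds = \frac{1}{a + 1}.$$

Differentiating under the integral sign brings down a factor of $\ln s$:
$$\frac{dJ}{da} = \int_{0}^{1} s^{a} \log{\left(s \right)} \, ds = - \frac{1}{\left(a + 1\right)^{2}}.$$

Repeating $6$ times in total — each differentiation brings down another $\ln s$ — gives
$$\frac{d^{6}J}{da^{6}} = \int_{0}^{1} s^{a} \log{\left(s \right)}^{6} \, ds = \frac{720}{\left(a + 1\right)^{7}},$$
and the integrand here is exactly the target integrand, so $I = \frac{720}{\left(a + 1\right)^{7}}$.

Setting $a = 4$:
$$I = \frac{144}{15625}.$$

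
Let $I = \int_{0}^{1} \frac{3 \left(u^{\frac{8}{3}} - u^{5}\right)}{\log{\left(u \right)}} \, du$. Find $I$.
$- \log{\left(\frac{5832}{1331} \right)}$

Consider the one-parameter family: let $I(a) = \int_{0}^{1} \frac{3 \left(u^{\frac{8}{3}} - u^{a}\right)}{\log{\left(u \right)}} \, du$.

Since $\dfrac{\partial}{\partial a}\,u^{a} = u^{a} \ln u$, the $\ln u$ in the denominator cancels and
$$\frac{dI}{da} = \int_{0}^{1} -3 u^{a} \, du = -3 \left[\frac{u^{a+1}}{a+1}\right]_0^1 = - \frac{3}{a + 1}.$$

Integrating with respect to $a$ gives $I(a) = - \log{\left(\frac{27 \left(a + 1\right)^{3}}{1331} \right)} + C$.

At $a = \frac{8}{3}$ the integrand is identically $0$, so $I(\frac{8}{3}) = 0$. The closed form gives $0$, hence $C = 0$.

Setting $a = 5$:
$$I = - \log{\left(\frac{5832}{1331} \right)}.$$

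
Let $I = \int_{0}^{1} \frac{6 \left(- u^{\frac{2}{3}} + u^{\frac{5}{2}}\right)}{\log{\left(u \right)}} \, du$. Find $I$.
$\log{\left(\frac{85766121}{1000000} \right)}$

Consider the one-parameter family: let $I(a) = \int_{0}^{1} \frac{6 \left(- u^{\frac{2}{3}} + u^{a}\right)}{\log{\left(u \right)}} \, du$.

Since $\dfrac{\partial}{\partial a}\,u^{a} = u^{a} \ln u$, the $\ln u$ in the denominator cancels and
$$\frac{dI}{da} = \int_{0}^{1} 6 u^{a} \, du = 6 \left[\frac{u^{a+1}}{a+1}\right]_0^1 = \frac{6}{a + 1}.$$

Integrating with respect to $a$ gives $I(a) = \log{\left(\frac{729 \left(a + 1\right)^{6}}{15625} \right)} + C$.

At $a = \frac{2}{3}$ the integrand is identically $0$, so $I(\frac{2}{3}) = 0$. The closed form gives $0$, hence $C = 0$.

Setting $a = \frac{5}{2}$:
$$I = \log{\left(\frac{85766121}{1000000} \right)}.$$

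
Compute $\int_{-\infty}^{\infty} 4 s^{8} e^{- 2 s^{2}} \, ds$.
$\frac{105 \sqrt{2} \sqrt{\pi}}{128}$

Begin with the known integral
$$J(a) = \int_{-\infty}^{\infty} 4 e^{- a s^{2}} \, ds = \frac{4 \sqrt{\pi}}{\sqrt{a}}.$$

Differentiating under the integral sign brings down a factor of $(-s^2)$:
$$\frac{dJ}{da} = \int_{-\infty}^{\infty} - 4 s^{2} e^{- a s^{2}} \, ds = - \frac{2 \sqrt{\pi}}{a^{\frac{3}{2}}}.$$

Repeating $4$ times in total — each differentiation brings down another $(-s^2)$ — gives
$$\frac{d^{4}J}{da^{4}} = \int_{-\infty}^{\infty} 4 s^{8} e^{- a s^{2}} \, ds = \frac{105 \sqrt{\pi}}{4 a^{\frac{9}{2}}},$$
and the integrand here is exactly the target integrand, so $I = \frac{105 \sqrt{\pi}}{4 a^{\frac{9}{2}}}$.

Setting $a = 2$:
$$I = \frac{105 \sqrt{2} \sqrt{\pi}}{128}.$$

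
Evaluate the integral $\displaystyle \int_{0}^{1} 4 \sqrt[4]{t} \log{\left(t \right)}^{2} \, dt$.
$\frac{512}{125}$

Start from the elementary integral
$$J(a) = \int_{0}^{1} 4 t^{a} \, dt = \frac{4}{a + 1}.$$

Differentiating under the integral sign brings down a factor of $\ln t$:
$$\frac{dJ}{da} = \int_{0}^{1} 4 t^{a} \log{\left(t \right)} \, dt = - \frac{4}{\left(a + 1\right)^{2}}.$$

Repeating twice in total — each differentiation brings down another $\ln t$ — gives
$$\frac{d^{2}J}{da^{2}} = \int_{0}^{1} 4 t^{a} \log{\left(t \right)}^{2} \, dt = \frac{8}{\left(a + 1\right)^{3}},$$
and the integrand here is exactly the target integrand, so $I = \frac{8}{\left(a + 1\right)^{3}}$.

Setting $a = \frac{1}{4}$:
$$I = \frac{512}{125}.$$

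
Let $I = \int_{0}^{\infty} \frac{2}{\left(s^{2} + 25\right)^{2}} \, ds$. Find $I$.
$\frac{\pi}{250}$

Start from the standard arctangent integral
$$J(a) = \int_{0}^{\infty} \frac{2}{a^{2} + s^{2}} \, ds = \frac{\pi}{a}.$$

Differentiating under the integral sign with respect to $a$,
$$\frac{dJ}{da} = \int_{0}^{\infty} - \frac{4 a}{\left(a^{2} + s^{2}\right)^{2}} \, ds = - \frac{\pi}{a^{2}},$$
so $\int_{0}^{\infty} \frac{2}{\left(a^{2} + s^{2}\right)^{2}} \, ds = \frac{\pi}{2 a^{3}}$.

Setting $a = 5$:
$$I = \frac{\pi}{250}.$$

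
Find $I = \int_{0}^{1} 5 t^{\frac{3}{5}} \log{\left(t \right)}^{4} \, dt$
$\frac{46875}{4096}$

Consider the simpler parametrised integral
$$J(a) = \int_{0}^{1} 5 t^{a} \, dt = \frac{5}{a + 1}.$$

Differentiating under the integral sign brings down a factor of $\ln t$:
$$\frac{dJ}{da} = \int_{0}^{1} 5 t^{a} \log{\left(t \right)} \, dt = - \frac{5}{\left(a + 1\right)^{2}}.$$

Repeating $4$ times in total — each differentiation brings down another $\ln t$ — gives
$$\frac{d^{4}J}{da^{4}} = \int_{0}^{1} 5 t^{a} \log{\left(t \right)}^{4} \, dt = \frac{120}{\left(a + 1\right)^{5}},$$
and the integrand here is exactly the target integrand, so $I = \frac{120}{\left(a + 1\right)^{5}}$.

Setting $a = \frac{3}{5}$:
$$I = \frac{46875}{4096}.$$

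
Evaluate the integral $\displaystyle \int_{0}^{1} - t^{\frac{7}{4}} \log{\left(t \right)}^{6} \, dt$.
$- \frac{11796480}{19487171}$

Start from the elementary integral
$$J(a) = \int_{0}^{1} - t^{a} \, dt = - \frac{1}{a + 1}.$$

Differentiating under the integral sign brings down a factor of $\ln t$:
$$\frac{dJ}{da} = \int_{0}^{1} - t^{a} \log{\left(t \right)} \, dt = \frac{1}{\left(a + 1\right)^{2}}.$$

Repeating $6$ times in total — each differentiation brings down another $\ln t$ — gives
$$\frac{d^{6}J}{da^{6}} = \int_{0}^{1} - t^{a} \log{\left(t \right)}^{6} \, dt = - \frac{720}{\left(a + 1\right)^{7}},$$
and the integrand here is exactly the target integrand, so $I = - \frac{720}{\left(a + 1\right)^{7}}$.

Setting $a = \frac{7}{4}$:
$$I = - \frac{11796480}{19487171}.$$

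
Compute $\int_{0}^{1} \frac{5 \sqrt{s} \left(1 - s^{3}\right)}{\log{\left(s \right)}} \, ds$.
$- \log{\left(243 \right)}$

Consider the one-parameter family: let $I(a) = \int_{0}^{1} \frac{5 \left(\sqrt{s} - s^{a}\right)}{\log{\left(s \right)}} \, ds$.

Since $\dfrac{\partial}{\partial a}\,s^{a} = s^{a} \ln s$, the $\ln s$ in the denominator cancels and
$$\frac{dI}{da} = \int_{0}^{1} -5 s^{a} \, ds = -5 \left[\frac{s^{a+1}}{a+1}\right]_0^1 = - \frac{5}{a + 1}.$$

Integrating with respect to $a$ gives $I(a) = - \log{\left(\frac{32 \left(a + 1\right)^{5}}{243} \right)} + C$.

At $a = \frac{1}{2}$ the integrand is identically $0$, so $I(\frac{1}{2}) = 0$. The closed form gives $0$, hence $C = 0$.

Setting $a = \frac{7}{2}$:
$$I = - \log{\left(243 \right)}.$$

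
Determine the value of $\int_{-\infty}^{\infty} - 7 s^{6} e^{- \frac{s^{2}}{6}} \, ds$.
$- 2835 \sqrt{6} \sqrt{\pi}$

Begin with the known integral
$$J(a) = \int_{-\infty}^{\infty} - 7 e^{- a s^{2}} \, ds = - \frac{7 \sqrt{\pi}}{\sqrt{a}}.$$

Differentiating under the integral sign brings down a factor of $(-s^2)$:
$$\frac{dJ}{da} = \int_{-\infty}^{\infty} 7 s^{2} e^{- a s^{2}} \, ds = \frac{7 \sqrt{\pi}}{2 a^{\frac{3}{2}}}.$$

Repeating $3$ times in total — each differentiation brings down another $(-s^2)$ — gives
$$\frac{d^{3}J}{da^{3}} = \int_{-\infty}^{\infty} 7 s^{6} e^{- a s^{2}} \, ds = \frac{105 \sqrt{\pi}}{8 a^{\frac{7}{2}}},$$
and the integrand here is $(-1)^{3}$ times the target integrand, so $I = (-1)^{3}\,\frac{d^{3}J}{da^{3}} = - \frac{105 \sqrt{\pi}}{8 a^{\frac{7}{2}}}$.

Setting $a = \frac{1}{6}$:
$$I = - 2835 \sqrt{6} \sqrt{\pi}.$$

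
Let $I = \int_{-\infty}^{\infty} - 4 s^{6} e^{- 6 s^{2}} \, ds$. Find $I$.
$- \frac{5 \sqrt{6} \sqrt{\pi}}{864}$

Begin with the known integral
$$J(a) = \int_{-\infty}^{\infty} - 4 e^{- a s^{2}} \, ds = - \frac{4 \sqrt{\pi}}{\sqrt{a}}.$$

Differentiating under the integral sign brings down a factor of $(-s^2)$:
$$\frac{dJ}{da} = \int_{-\infty}^{\infty} 4 s^{2} e^{- a s^{2}} \, ds = \frac{2 \sqrt{\pi}}{a^{\frac{3}{2}}}.$$

Repeating $3$ times in total — each differentiation brings down another $(-s^2)$ — gives
$$\frac{d^{3}J}{da^{3}} = \int_{-\infty}^{\infty} 4 s^{6} e^{- a s^{2}} \, ds = \frac{15 \sqrt{\pi}}{2 a^{\frac{7}{2}}},$$
and the integrand here is $(-1)^{3}$ times the target integrand, so $I = (-1)^{3}\,\frac{d^{3}J}{da^{3}} = - \frac{15 \sqrt{\pi}}{2 a^{\frac{7}{2}}}$.

Setting $a = 6$:
$$I = - \frac{5 \sqrt{6} \sqrt{\pi}}{864}.$$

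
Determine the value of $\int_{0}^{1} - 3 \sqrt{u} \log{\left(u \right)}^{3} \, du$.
$\frac{32}{9}$

Begin with the known integral
$$J(a) = \int_{0}^{1} - 3 u^{a} \, du = - \frac{3}{a + 1}.$$

Differentiating under the integral sign brings down a factor of $\ln u$:
$$\frac{dJ}{da} = \int_{0}^{1} - 3 u^{a} \log{\left(u \right)} \, du = \frac{3}{\left(a + 1\right)^{2}}.$$

Repeating $3$ times in total — each differentiation brings down another $\ln u$ — gives
$$\frac{d^{3}J}{da^{3}} = \int_{0}^{1} - 3 u^{a} \log{\left(u \right)}^{3} \, du = \frac{18}{\left(a + 1\right)^{4}},$$
and the integrand here is exactly the target integrand, so $I = \frac{18}{\left(a + 1\right)^{4}}$.

Setting $a = \frac{1}{2}$:
$$I = \frac{32}{9}.$$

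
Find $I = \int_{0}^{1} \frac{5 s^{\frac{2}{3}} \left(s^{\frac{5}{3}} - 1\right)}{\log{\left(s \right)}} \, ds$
$\log{\left(32 \right)}$

Consider the one-parameter family: let $I(a) = \int_{0}^{1} \frac{5 \left(s^{\frac{7}{3}} - s^{a}\right)}{\log{\left(s \right)}} \, ds$.

Since $\dfrac{\partial}{\partial a}\,s^{a} = s^{a} \ln s$, the $\ln s$ in the denominator cancels and
$$\frac{dI}{da} = \int_{0}^{1} -5 s^{a} \, ds = -5 \left[\frac{s^{a+1}}{a+1}\right]_0^1 = - \frac{5}{a + 1}.$$

Integrating with respect to $a$ gives $I(a) = - \log{\left(\frac{243 \left(a + 1\right)^{5}}{100000} \right)} + C$.

At $a = \frac{7}{3}$ the integrand is identically $0$, so $I(\frac{7}{3}) = 0$. The closed form gives $0$, hence $C = 0$.

Setting $a = \frac{2}{3}$:
$$I = \log{\left(32 \right)}.$$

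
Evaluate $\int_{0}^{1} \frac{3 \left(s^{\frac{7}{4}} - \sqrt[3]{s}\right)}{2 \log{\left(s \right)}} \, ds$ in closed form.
$\log{\left(\frac{33 \sqrt{33}}{64} \right)}$

Replace the exponent $\frac{7}{4}$ by a parameter $a$: let $I(a) = \int_{0}^{1} \frac{3 \left(- \sqrt[3]{s} + s^{a}\right)}{2 \log{\left(s \right)}} \, ds$.

Since $\dfrac{\partial}{\partial a}\,s^{a} = s^{a} \ln s$, the $\ln s$ in the denominator cancels and
$$\frac{dI}{da} = \int_{0}^{1} \frac{3}{2} s^{a} \, ds = \frac{3}{2} \left[\frac{s^{a+1}}{a+1}\right]_0^1 = \frac{3}{2 \left(a + 1\right)}.$$

Integrating with respect to $a$ gives $I(a) = \log{\left(\frac{3 \sqrt{3} \left(a + 1\right)^{\frac{3}{2}}}{8} \right)} + C$.

At $a = \frac{1}{3}$ the integrand is identically $0$, so $I(\frac{1}{3}) = 0$. The closed form gives $0$, hence $C = 0$.

Setting $a = \frac{7}{4}$:
$$I = \log{\left(\frac{33 \sqrt{33}}{64} \right)}.$$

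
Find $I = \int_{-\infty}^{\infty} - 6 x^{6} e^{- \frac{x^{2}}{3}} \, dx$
$- \frac{1215 \sqrt{3} \sqrt{\pi}}{4}$

Begin with the known integral
$$J(a) = \int_{-\infty}^{\infty} - 6 e^{- a x^{2}} \, dx = - \frac{6 \sqrt{\pi}}{\sqrt{a}}.$$

Differentiating under the integral sign brings down a factor of $(-x^2)$:
$$\frac{dJ}{da} = \int_{-\infty}^{\infty} 6 x^{2} e^{- a x^{2}} \, dx = \frac{3 \sqrt{\pi}}{a^{\frac{3}{2}}}.$$

Repeating $3$ times in total — each differentiation brings down another $(-x^2)$ — gives
$$\frac{d^{3}J}{da^{3}} = \int_{-\infty}^{\infty} 6 x^{6} e^{- a x^{2}} \, dx = \frac{45 \sqrt{\pi}}{4 a^{\frac{7}{2}}},$$
and the integrand here is $(-1)^{3}$ times the target integrand, so $I = (-1)^{3}\,\frac{d^{3}J}{da^{3}} = - \frac{45 \sqrt{\pi}}{4 a^{\frac{7}{2}}}$.

Setting $a = \frac{1}{3}$:
$$I = - \frac{1215 \sqrt{3} \sqrt{\pi}}{4}.$$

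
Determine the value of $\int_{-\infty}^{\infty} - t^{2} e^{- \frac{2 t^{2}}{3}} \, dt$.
$- \frac{3 \sqrt{6} \sqrt{\pi}}{8}$

Start from the elementary integral
$$J(a) = \int_{-\infty}^{\infty} - e^{- a t^{2}} \, dt = - \frac{\sqrt{\pi}}{\sqrt{a}}.$$

Differentiating under the integral sign brings down a factor of $(-t^2)$:
$$\frac{dJ}{da} = \int_{-\infty}^{\infty} t^{2} e^{- a t^{2}} \, dt = \frac{\sqrt{\pi}}{2 a^{\frac{3}{2}}}.$$

The integral on the left is $-I$, so $I = - \frac{\sqrt{\pi}}{2 a^{\frac{3}{2}}}$.

Setting $a = \frac{2}{3}$:
$$I = - \frac{3 \sqrt{6} \sqrt{\pi}}{8}.$$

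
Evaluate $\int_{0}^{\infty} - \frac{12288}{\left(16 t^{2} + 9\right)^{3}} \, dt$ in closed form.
$- \frac{64 \pi}{27}$

Recall the elementary integral
$$J(a) = \int_{0}^{\infty} - \frac{3}{a^{2} + t^{2}} \, dt = - \frac{3 \pi}{2 a}.$$

Differentiating under the integral sign with respect to $a$,
$$\frac{dJ}{da} = \int_{0}^{\infty} \frac{6 a}{\left(a^{2} + t^{2}\right)^{2}} \, dt = \frac{3 \pi}{2 a^{2}},$$
so $\int_{0}^{\infty} - \frac{3}{\left(a^{2} + t^{2}\right)^{2}} \, dt = - \frac{3 \pi}{4 a^{3}}$.

Repeating — each differentiation of $1/(t^2+a^2)^j$ produces $-2ja/(t^2+a^2)^{j+1}$ — and dividing through by $-2ja$ at each step yields, after $2$ differentiations in total,
$$\int_{0}^{\infty} - \frac{3}{\left(a^{2} + t^{2}\right)^{3}} \, dt = - \frac{9 \pi}{16 a^{5}}.$$

Setting $a = \frac{3}{4}$:
$$I = - \frac{64 \pi}{27}.$$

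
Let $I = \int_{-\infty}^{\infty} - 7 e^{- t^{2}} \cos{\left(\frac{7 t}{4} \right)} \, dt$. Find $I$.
$- \frac{7 \sqrt{\pi}}{e^{\frac{49}{64}}}$

Treat the cosine frequency as a parameter and define $I(b) = \int_{-\infty}^{\infty} - 7 e^{- t^{2}} \cos{\left(b t \right)} \, dt$.

Differentiating under the integral sign,
$$I'(b) = \int_{-\infty}^{\infty} 7 t e^{- t^{2}} \sin{\left(b t \right)} \, dt.$$

Integrate $\int_{-\infty}^{\infty} t \sin(b t)\, e^{- t^{2}}\, dt$ by parts with $u = \sin(b t)$ and $dv = t\, e^{- t^{2}}\, dt$, giving $v = - \frac{e^{- t^{2}}}{2}$. The boundary term vanishes and
$$\int_{-\infty}^{\infty} t \sin(b t)\, e^{- t^{2}}\, dt = \frac{b}{2} \int_{-\infty}^{\infty} \cos(b t)\, e^{- t^{2}}\, dt,$$
so $I'(b) = - \frac{b}{2}\, I(b)$.

This is a separable first-order ODE; solving with the initial condition $I(0) = \int_{-\infty}^{\infty} - 7 e^{- t^{2}}\,dt = - 7 \sqrt{\pi}$ gives
$$I(b) = - 7 \sqrt{\pi} e^{- \frac{b^{2}}{4}}.$$

Setting $b = \frac{7}{4}$:
$$I = - \frac{7 \sqrt{\pi}}{e^{\frac{49}{64}}}.$$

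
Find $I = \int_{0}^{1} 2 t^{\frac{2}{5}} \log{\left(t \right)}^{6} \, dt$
$\frac{112500000}{823543}$

Start from the elementary integral
$$J(a) = \int_{0}^{1} 2 t^{a} \, dt = \frac{2}{a + 1}.$$

Differentiating under the integral sign brings down a factor of $\ln t$:
$$\frac{dJ}{da} = \int_{0}^{1} 2 t^{a} \log{\left(t \right)} \, dt = - \frac{2}{\left(a + 1\right)^{2}}.$$

Repeating $6$ times in total — each differentiation brings down another $\ln t$ — gives
$$\frac{d^{6}J}{da^{6}} = \int_{0}^{1} 2 t^{a} \log{\left(t \right)}^{6} \, dt = \frac{1440}{\left(a + 1\right)^{7}},$$
and the integrand here is exactly the target integrand, so $I = \frac{1440}{\left(a + 1\right)^{7}}$.

Setting $a = \frac{2}{5}$:
$$I = \frac{112500000}{823543}.$$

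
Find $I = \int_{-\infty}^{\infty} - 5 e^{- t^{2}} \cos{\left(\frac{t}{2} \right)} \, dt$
$- \frac{5 \sqrt{\pi}}{e^{\frac{1}{16}}}$

Let $b$ denote the cosine frequency and define $I(b) = \int_{-\infty}^{\infty} - 5 e^{- t^{2}} \cos{\left(b t \right)} \, dt$.

Differentiating under the integral sign,
$$I'(b) = \int_{-\infty}^{\infty} 5 t e^{- t^{2}} \sin{\left(b t \right)} \, dt.$$

Integrate $\int_{-\infty}^{\infty} t \sin(b t)\, e^{- t^{2}}\, dt$ by parts with $u = \sin(b t)$ and $dv = t\, e^{- t^{2}}\, dt$, giving $v = - \frac{e^{- t^{2}}}{2}$. The boundary term vanishes and
$$\int_{-\infty}^{\infty} t \sin(b t)\, e^{- t^{2}}\, dt = \frac{b}{2} \int_{-\infty}^{\infty} \cos(b t)\, e^{- t^{2}}\, dt,$$
so $I'(b) = - \frac{b}{2}\, I(b)$.

This is a separable first-order ODE; solving with the initial condition $I(0) = \int_{-\infty}^{\infty} - 5 e^{- t^{2}}\,dt = - 5 \sqrt{\pi}$ gives
$$I(b) = - 5 \sqrt{\pi} e^{- \frac{b^{2}}{4}}.$$

Setting $b = \frac{1}{2}$:
$$I = - \frac{5 \sqrt{\pi}}{e^{\frac{1}{16}}}.$$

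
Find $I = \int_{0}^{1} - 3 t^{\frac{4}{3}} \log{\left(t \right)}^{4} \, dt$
$- \frac{17496}{16807}$

Start from the elementary integral
$$J(a) = \int_{0}^{1} - 3 t^{a} \, dt = - \frac{3}{a + 1}.$$

Differentiating under the integral sign brings down a factor of $\ln t$:
$$\frac{dJ}{da} = \int_{0}^{1} - 3 t^{a} \log{\left(t \right)} \, dt = \frac{3}{\left(a + 1\right)^{2}}.$$

Repeating $4$ times in total — each differentiation brings down another $\ln t$ — gives
$$\frac{d^{4}J}{da^{4}} = \int_{0}^{1} - 3 t^{a} \log{\left(t \right)}^{4} \, dt = - \frac{72}{\left(a + 1\right)^{5}},$$
and the integrand here is exactly the target integrand, so $I = - \frac{72}{\left(a + 1\right)^{5}}$.

Setting $a = \frac{4}{3}$:
$$I = - \frac{17496}{16807}.$$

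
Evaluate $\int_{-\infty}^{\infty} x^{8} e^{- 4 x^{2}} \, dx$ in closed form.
$\frac{105 \sqrt{\pi}}{8192}$

Start from the elementary integral
$$J(a) = \int_{-\infty}^{\infty} e^{- a x^{2}} \, dx = \frac{\sqrt{\pi}}{\sqrt{a}}.$$

Differentiating under the integral sign brings down a factor of $(-x^2)$:
$$\frac{dJ}{da} = \int_{-\infty}^{\infty} - x^{2} e^{- a x^{2}} \, dx = - \frac{\sqrt{\pi}}{2 a^{\frac{3}{2}}}.$$

Repeating $4$ times in total — each differentiation brings down another $(-x^2)$ — gives
$$\frac{d^{4}J}{da^{4}} = \int_{-\infty}^{\infty} x^{8} e^{- a x^{2}} \, dx = \frac{105 \sqrt{\pi}}{16 a^{\frac{9}{2}}},$$
and the integrand here is exactly the target integrand, so $I = \frac{105 \sqrt{\pi}}{16 a^{\frac{9}{2}}}$.

Setting $a = 4$:
$$I = \frac{105 \sqrt{\pi}}{8192}.$$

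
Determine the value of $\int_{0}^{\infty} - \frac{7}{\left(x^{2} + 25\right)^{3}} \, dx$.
$- \frac{21 \pi}{50000}$

Begin with the known result
$$J(a) = \int_{0}^{\infty} - \frac{7}{a^{2} + x^{2}} \, dx = - \frac{7 \pi}{2 a}.$$

Differentiating under the integral sign with respect to $a$,
$$\frac{dJ}{da} = \int_{0}^{\infty} \frac{14 a}{\left(a^{2} + x^{2}\right)^{2}} \, dx = \frac{7 \pi}{2 a^{2}},$$
so $\int_{0}^{\infty} - \frac{7}{\left(a^{2} + x^{2}\right)^{2}} \, dx = - \frac{7 \pi}{4 a^{3}}$.

Repeating — each differentiation of $1/(x^2+a^2)^j$ produces $-2ja/(x^2+a^2)^{j+1}$ — and dividing through by $-2ja$ at each step yields, after $2$ differentiations in total,
$$\int_{0}^{\infty} - \frac{7}{\left(a^{2} + x^{2}\right)^{3}} \, dx = - \frac{21 \pi}{16 a^{5}}.$$

Setting $a = 5$:
$$I = - \frac{21 \pi}{50000}.$$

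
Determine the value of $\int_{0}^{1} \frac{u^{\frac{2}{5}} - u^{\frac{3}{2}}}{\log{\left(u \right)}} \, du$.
$\log{\left(\frac{14}{25} \right)}$

Consider the one-parameter family: let $I(a) = \int_{0}^{1} \frac{- u^{\frac{3}{2}} + u^{a}}{\log{\left(u \right)}} \, du$.

Since $\dfrac{\partial}{\partial a}\,u^{a} = u^{a} \ln u$, the $\ln u$ in the denominator cancels and
$$\frac{dI}{da} = \int_{0}^{1} u^{a} \, du = \left[\frac{u^{a+1}}{a+1}\right]_0^1 = \frac{1}{a + 1}.$$

Integrating with respect to $a$ gives $I(a) = \log{\left(\frac{2 a}{5} + \frac{2}{5} \right)} + C$.

At $a = \frac{3}{2}$ the integrand is identically $0$, so $I(\frac{3}{2}) = 0$. The closed form gives $0$, hence $C = 0$.

Setting $a = \frac{2}{5}$:
$$I = \log{\left(\frac{14}{25} \right)}.$$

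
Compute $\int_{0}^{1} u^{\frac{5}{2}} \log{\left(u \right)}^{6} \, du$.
$\frac{92160}{823543}$

Begin with the known integral
$$J(a) = \int_{0}^{1} u^{a} \, du = \frac{1}{a + 1}.$$

Differentiating under the integral sign brings down a factor of $\ln u$:
$$\frac{dJ}{da} = \int_{0}^{1} u^{a} \log{\left(u \right)} \, du = - \frac{1}{\left(a + 1\right)^{2}}.$$

Repeating $6$ times in total — each differentiation brings down another $\ln u$ — gives
$$\frac{d^{6}J}{da^{6}} = \int_{0}^{1} u^{a} \log{\left(u \right)}^{6} \, du = \frac{720}{\left(a + 1\right)^{7}},$$
and the integrand here is exactly the target integrand, so $I = \frac{720}{\left(a + 1\right)^{7}}$.

Setting $a = \frac{5}{2}$:
$$I = \frac{92160}{823543}.$$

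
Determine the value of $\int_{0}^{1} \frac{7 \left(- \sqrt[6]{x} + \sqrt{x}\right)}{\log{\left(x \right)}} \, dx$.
$- \log{\left(\frac{823543}{4782969} \right)}$

Replace the exponent $\frac{1}{6}$ by a parameter $a$: let $I(a) = \int_{0}^{1} \frac{7 \left(\sqrt{x} - x^{a}\right)}{\log{\left(x \right)}} \, dx$.

Since $\dfrac{\partial}{\partial a}\,x^{a} = x^{a} \ln x$, the $\ln x$ in the denominator cancels and
$$\frac{dI}{da} = \int_{0}^{1} -7 x^{a} \, dx = -7 \left[\frac{x^{a+1}}{a+1}\right]_0^1 = - \frac{7}{a + 1}.$$

Integrating with respect to $a$ gives $I(a) = - \log{\left(\frac{128 \left(a + 1\right)^{7}}{2187} \right)} + C$.

At $a = \frac{1}{2}$ the integrand is identically $0$, so $I(\frac{1}{2}) = 0$. The closed form gives $0$, hence $C = 0$.

Setting $a = \frac{1}{6}$:
$$I = - \log{\left(\frac{823543}{4782969} \right)}.$$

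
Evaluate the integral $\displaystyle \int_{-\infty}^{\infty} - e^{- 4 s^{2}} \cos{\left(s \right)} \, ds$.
$- \frac{\sqrt{\pi}}{2 e^{\frac{1}{16}}}$

Treat the cosine frequency as a parameter and define $I(b) = \int_{-\infty}^{\infty} - e^{- 4 s^{2}} \cos{\left(b s \right)} \, ds$.

Differentiating under the integral sign,
$$I'(b) = \int_{-\infty}^{\infty} s e^{- 4 s^{2}} \sin{\left(b s \right)} \, ds.$$

Integrate $\int_{-\infty}^{\infty} s \sin(b s)\, e^{- 4 s^{2}}\, ds$ by parts with $u = \sin(b s)$ and $dv = s\, e^{- 4 s^{2}}\, ds$, giving $v = - \frac{e^{- 4 s^{2}}}{8}$. The boundary term vanishes and
$$\int_{-\infty}^{\infty} s \sin(b s)\, e^{- 4 s^{2}}\, ds = \frac{b}{8} \int_{-\infty}^{\infty} \cos(b s)\, e^{- 4 s^{2}}\, ds,$$
so $I'(b) = - \frac{b}{8}\, I(b)$.

This is a separable first-order ODE; solving with the initial condition $I(0) = \int_{-\infty}^{\infty} - e^{- 4 s^{2}}\,ds = - \frac{\sqrt{\pi}}{2}$ gives
$$I(b) = - \frac{\sqrt{\pi} e^{- \frac{b^{2}}{16}}}{2}.$$

Setting $b = 1$:
$$I = - \frac{\sqrt{\pi}}{2 e^{\frac{1}{16}}}.$$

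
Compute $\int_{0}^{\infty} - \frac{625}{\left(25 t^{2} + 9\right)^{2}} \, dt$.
$- \frac{125 \pi}{108}$

Start from the standard arctangent integral
$$J(a) = \int_{0}^{\infty} - \frac{1}{a^{2} + t^{2}} \, dt = - \frac{\pi}{2 a}.$$

Differentiating under the integral sign with respect to $a$,
$$\frac{dJ}{da} = \int_{0}^{\infty} \frac{2 a}{\left(a^{2} + t^{2}\right)^{2}} \, dt = \frac{\pi}{2 a^{2}},$$
so $\int_{0}^{\infty} - \frac{1}{\left(a^{2} + t^{2}\right)^{2}} \, dt = - \frac{\pi}{4 a^{3}}$.

Setting $a = \frac{3}{5}$:
$$I = - \frac{125 \pi}{108}.$$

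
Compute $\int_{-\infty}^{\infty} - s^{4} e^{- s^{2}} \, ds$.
$- \frac{3 \sqrt{\pi}}{4}$

Begin with the known integral
$$J(a) = \int_{-\infty}^{\infty} - e^{- a s^{2}} \, ds = - \frac{\sqrt{\pi}}{\sqrt{a}}.$$

Differentiating under the integral sign brings down a factor of $(-s^2)$:
$$\frac{dJ}{da} = \int_{-\infty}^{\infty} s^{2} e^{- a s^{2}} \, ds = \frac{\sqrt{\pi}}{2 a^{\frac{3}{2}}}.$$

Repeating twice in total — each differentiation brings down another $(-s^2)$ — gives
$$\frac{d^{2}J}{da^{2}} = \int_{-\infty}^{\infty} - s^{4} e^{- a s^{2}} \, ds = - \frac{3 \sqrt{\pi}}{4 a^{\frac{5}{2}}},$$
and the integrand here is exactly the target integrand, so $I = - \frac{3 \sqrt{\pi}}{4 a^{\frac{5}{2}}}$.

Setting $a = 1$:
$$I = - \frac{3 \sqrt{\pi}}{4}.$$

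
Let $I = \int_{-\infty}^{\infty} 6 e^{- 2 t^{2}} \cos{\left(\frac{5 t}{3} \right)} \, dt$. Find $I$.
$\frac{3 \sqrt{2} \sqrt{\pi}}{e^{\frac{25}{72}}}$

Treat the cosine frequency as a parameter and define $I(b) = \int_{-\infty}^{\infty} 6 e^{- 2 t^{2}} \cos{\left(b t \right)} \, dt$.

Differentiating under the integral sign,
$$I'(b) = \int_{-\infty}^{\infty} - 6 t e^{- 2 t^{2}} \sin{\left(b t \right)} \, dt.$$

Integrate $\int_{-\infty}^{\infty} t \sin(b t)\, e^{- 2 t^{2}}\, dt$ by parts with $u = \sin(b t)$ and $dv = t\, e^{- 2 t^{2}}\, dt$, giving $v = - \frac{e^{- 2 t^{2}}}{4}$. The boundary term vanishes and
$$\int_{-\infty}^{\infty} t \sin(b t)\, e^{- 2 t^{2}}\, dt = \frac{b}{4} \int_{-\infty}^{\infty} \cos(b t)\, e^{- 2 t^{2}}\, dt,$$
so $I'(b) = - \frac{b}{4}\, I(b)$.

This is a separable first-order ODE; solving with the initial condition $I(0) = \int_{-\infty}^{\infty} 6 e^{- 2 t^{2}}\,dt = 3 \sqrt{2} \sqrt{\pi}$ gives
$$I(b) = 3 \sqrt{2} \sqrt{\pi} e^{- \frac{b^{2}}{8}}.$$

Setting $b = \frac{5}{3}$:
$$I = \frac{3 \sqrt{2} \sqrt{\pi}}{e^{\frac{25}{72}}}.$$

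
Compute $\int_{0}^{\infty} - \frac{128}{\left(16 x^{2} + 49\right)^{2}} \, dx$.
$- \frac{8 \pi}{343}$

Recall the elementary integral
$$J(a) = \int_{0}^{\infty} - \frac{1}{2 \left(a^{2} + x^{2}\right)} \, dx = - \frac{\pi}{4 a}.$$

Differentiating under the integral sign with respect to $a$,
$$\frac{dJ}{da} = \int_{0}^{\infty} \frac{a}{\left(a^{2} + x^{2}\right)^{2}} \, dx = \frac{\pi}{4 a^{2}},$$
so $\int_{0}^{\infty} - \frac{1}{2 \left(a^{2} + x^{2}\right)^{2}} \, dx = - \frac{\pi}{8 a^{3}}$.

Setting $a = \frac{7}{4}$:
$$I = - \frac{8 \pi}{343}.$$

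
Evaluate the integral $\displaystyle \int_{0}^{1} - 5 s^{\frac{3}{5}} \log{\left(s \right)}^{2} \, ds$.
$- \frac{625}{256}$

Start from the elementary integral
$$J(a) = \int_{0}^{1} - 5 s^{a} \, ds = - \frac{5}{a + 1}.$$

Differentiating under the integral sign brings down a factor of $\ln s$:
$$\frac{dJ}{da} = \int_{0}^{1} - 5 s^{a} \log{\left(s \right)} \, ds = \frac{5}{\left(a + 1\right)^{2}}.$$

Repeating twice in total — each differentiation brings down another $\ln s$ — gives
$$\frac{d^{2}J}{da^{2}} = \int_{0}^{1} - 5 s^{a} \log{\left(s \right)}^{2} \, ds = - \frac{10}{\left(a + 1\right)^{3}},$$
and the integrand here is exactly the target integrand, so $I = - \frac{10}{\left(a + 1\right)^{3}}$.

Setting $a = \frac{3}{5}$:
$$I = - \frac{625}{256}.$$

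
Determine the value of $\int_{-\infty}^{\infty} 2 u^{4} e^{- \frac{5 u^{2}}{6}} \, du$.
$\frac{54 \sqrt{30} \sqrt{\pi}}{125}$

Start from the elementary integral
$$J(a) = \int_{-\infty}^{\infty} 2 e^{- a u^{2}} \, du = \frac{2 \sqrt{\pi}}{\sqrt{a}}.$$

Differentiating under the integral sign brings down a factor of $(-u^2)$:
$$\frac{dJ}{da} = \int_{-\infty}^{\infty} - 2 u^{2} e^{- a u^{2}} \, du = - \frac{\sqrt{\pi}}{a^{\frac{3}{2}}}.$$

Repeating twice in total — each differentiation brings down another $(-u^2)$ — gives
$$\frac{d^{2}J}{da^{2}} = \int_{-\infty}^{\infty} 2 u^{4} e^{- a u^{2}} \, du = \frac{3 \sqrt{\pi}}{2 a^{\frac{5}{2}}},$$
and the integrand here is exactly the target integrand, so $I = \frac{3 \sqrt{\pi}}{2 a^{\frac{5}{2}}}$.

Setting $a = \frac{5}{6}$:
$$I = \frac{54 \sqrt{30} \sqrt{\pi}}{125}.$$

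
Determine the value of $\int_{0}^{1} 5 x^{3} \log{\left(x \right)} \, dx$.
$- \frac{5}{16}$

Begin with the known integral
$$J(a) = \int_{0}^{1} 5 x^{a} \, dx = \frac{5}{a + 1}.$$

Differentiating under the integral sign brings down a factor of $\ln x$:
$$\frac{dJ}{da} = \int_{0}^{1} 5 x^{a} \log{\left(x \right)} \, dx = - \frac{5}{\left(a + 1\right)^{2}}.$$

The integral on the left is $I$, so $I = - \frac{5}{\left(a + 1\right)^{2}}$.

Setting $a = 3$:
$$I = - \frac{5}{16}.$$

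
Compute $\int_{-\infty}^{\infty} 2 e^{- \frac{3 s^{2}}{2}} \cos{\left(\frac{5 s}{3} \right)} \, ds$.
$\frac{2 \sqrt{6} \sqrt{\pi}}{3 e^{\frac{25}{54}}}$

Define $I(b) = \int_{-\infty}^{\infty} 2 e^{- \frac{3 s^{2}}{2}} \cos{\left(b s \right)} \, ds$.

Differentiating under the integral sign,
$$I'(b) = \int_{-\infty}^{\infty} - 2 s e^{- \frac{3 s^{2}}{2}} \sin{\left(b s \right)} \, ds.$$

Integrate $\int_{-\infty}^{\infty} s \sin(b s)\, e^{- \frac{3 s^{2}}{2}}\, ds$ by parts with $u = \sin(b s)$ and $dv = s\, e^{- \frac{3 s^{2}}{2}}\, ds$, giving $v = - \frac{e^{- \frac{3 s^{2}}{2}}}{3}$. The boundary term vanishes and
$$\int_{-\infty}^{\infty} s \sin(b s)\, e^{- \frac{3 s^{2}}{2}}\, ds = \frac{b}{3} \int_{-\infty}^{\infty} \cos(b s)\, e^{- \frac{3 s^{2}}{2}}\, ds,$$
so $I'(b) = - \frac{b}{3}\, I(b)$.

This is a separable first-order ODE; solving with the initial condition $I(0) = \int_{-\infty}^{\infty} 2 e^{- \frac{3 s^{2}}{2}}\,ds = \frac{2 \sqrt{6} \sqrt{\pi}}{3}$ gives
$$I(b) = \frac{2 \sqrt{6} \sqrt{\pi} e^{- \frac{b^{2}}{6}}}{3}.$$

Setting $b = \frac{5}{3}$:
$$I = \frac{2 \sqrt{6} \sqrt{\pi}}{3 e^{\frac{25}{54}}}.$$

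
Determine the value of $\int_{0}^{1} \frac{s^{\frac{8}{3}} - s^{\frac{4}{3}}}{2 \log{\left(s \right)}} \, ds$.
$- \frac{\log{\left(7 \right)}}{2} + \frac{\log{\left(11 \right)}}{2}$

Introduce a parameter $a$ in the exponent: let $I(a) = \int_{0}^{1} \frac{s^{\frac{8}{3}} - s^{a}}{2 \log{\left(s \right)}} \, ds$.

Since $\dfrac{\partial}{\partial a}\,s^{a} = s^{a} \ln s$, the $\ln s$ in the denominator cancels and
$$\frac{dI}{da} = \int_{0}^{1} - \frac{1}{2} s^{a} \, ds = - \frac{1}{2} \left[\frac{s^{a+1}}{a+1}\right]_0^1 = - \frac{1}{2 a + 2}.$$

Integrating with respect to $a$ gives $I(a) = - \frac{\log{\left(a + 1 \right)}}{2} - \frac{\log{\left(3 \right)}}{2} + \frac{\log{\left(11 \right)}}{2} + C$.

At $a = \frac{8}{3}$ the integrand is identically $0$, so $I(\frac{8}{3}) = 0$. The closed form gives $0$, hence $C = 0$.

Setting $a = \frac{4}{3}$:
$$I = - \frac{\log{\left(7 \right)}}{2} + \frac{\log{\left(11 \right)}}{2}.$$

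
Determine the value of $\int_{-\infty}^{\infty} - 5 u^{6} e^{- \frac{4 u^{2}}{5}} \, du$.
$- \frac{9375 \sqrt{5} \sqrt{\pi}}{1024}$

Begin with the known integral
$$J(a) = \int_{-\infty}^{\infty} - 5 e^{- a u^{2}} \, du = - \frac{5 \sqrt{\pi}}{\sqrt{a}}.$$

Differentiating under the integral sign brings down a factor of $(-u^2)$:
$$\frac{dJ}{da} = \int_{-\infty}^{\infty} 5 u^{2} e^{- a u^{2}} \, du = \frac{5 \sqrt{\pi}}{2 a^{\frac{3}{2}}}.$$

Repeating $3$ times in total — each differentiation brings down another $(-u^2)$ — gives
$$\frac{d^{3}J}{da^{3}} = \int_{-\infty}^{\infty} 5 u^{6} e^{- a u^{2}} \, du = \frac{75 \sqrt{\pi}}{8 a^{\frac{7}{2}}},$$
and the integrand here is $(-1)^{3}$ times the target integrand, so $I = (-1)^{3}\,\frac{d^{3}J}{da^{3}} = - \frac{75 \sqrt{\pi}}{8 a^{\frac{7}{2}}}$.

Setting $a = \frac{4}{5}$:
$$I = - \frac{9375 \sqrt{5} \sqrt{\pi}}{1024}.$$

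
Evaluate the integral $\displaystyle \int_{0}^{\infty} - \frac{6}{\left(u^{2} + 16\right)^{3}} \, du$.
$- \frac{9 \pi}{8192}$

Begin with the known result
$$J(a) = \int_{0}^{\infty} - \frac{6}{a^{2} + u^{2}} \, du = - \frac{3 \pi}{a}.$$

Differentiating under the integral sign with respect to $a$,
$$\frac{dJ}{da} = \int_{0}^{\infty} \frac{12 a}{\left(a^{2} + u^{2}\right)^{2}} \, du = \frac{3 \pi}{a^{2}},$$
so $\int_{0}^{\infty} - \frac{6}{\left(a^{2} + u^{2}\right)^{2}} \, du = - \frac{3 \pi}{2 a^{3}}$.

Repeating — each differentiation of $1/(u^2+a^2)^j$ produces $-2ja/(u^2+a^2)^{j+1}$ — and dividing through by $-2ja$ at each step yields, after $2$ differentiations in total,
$$\int_{0}^{\infty} - \frac{6}{\left(a^{2} + u^{2}\right)^{3}} \, du = - \frac{9 \pi}{8 a^{5}}.$$

Setting $a = 4$:
$$I = - \frac{9 \pi}{8192}.$$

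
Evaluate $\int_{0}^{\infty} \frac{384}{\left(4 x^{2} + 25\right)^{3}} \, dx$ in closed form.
$\frac{36 \pi}{3125}$

Start from the standard arctangent integral
$$J(a) = \int_{0}^{\infty} \frac{6}{a^{2} + x^{2}} \, dx = \frac{3 \pi}{a}.$$

Differentiating under the integral sign with respect to $a$,
$$\frac{dJ}{da} = \int_{0}^{\infty} - \frac{12 a}{\left(a^{2} + x^{2}\right)^{2}} \, dx = - \frac{3 \pi}{a^{2}},$$
so $\int_{0}^{\infty} \frac{6}{\left(a^{2} + x^{2}\right)^{2}} \, dx = \frac{3 \pi}{2 a^{3}}$.

Repeating — each differentiation of $1/(x^2+a^2)^j$ produces $-2ja/(x^2+a^2)^{j+1}$ — and dividing through by $-2ja$ at each step yields, after $2$ differentiations in total,
$$\int_{0}^{\infty} \frac{6}{\left(a^{2} + x^{2}\right)^{3}} \, dx = \frac{9 \pi}{8 a^{5}}.$$

Setting $a = \frac{5}{2}$:
$$I = \frac{36 \pi}{3125}.$$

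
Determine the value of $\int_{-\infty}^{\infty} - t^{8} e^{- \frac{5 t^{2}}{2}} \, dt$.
$- \frac{21 \sqrt{10} \sqrt{\pi}}{625}$

Begin with the known integral
$$J(a) = \int_{-\infty}^{\infty} - e^{- a t^{2}} \, dt = - \frac{\sqrt{\pi}}{\sqrt{a}}.$$

Differentiating under the integral sign brings down a factor of $(-t^2)$:
$$\frac{dJ}{da} = \int_{-\infty}^{\infty} t^{2} e^{- a t^{2}} \, dt = \frac{\sqrt{\pi}}{2 a^{\frac{3}{2}}}.$$

Repeating $4$ times in total — each differentiation brings down another $(-t^2)$ — gives
$$\frac{d^{4}J}{da^{4}} = \int_{-\infty}^{\infty} - t^{8} e^{- a t^{2}} \, dt = - \frac{105 \sqrt{\pi}}{16 a^{\frac{9}{2}}},$$
and the integrand here is exactly the target integrand, so $I = - \frac{105 \sqrt{\pi}}{16 a^{\frac{9}{2}}}$.

Setting $a = \frac{5}{2}$:
$$I = - \frac{21 \sqrt{10} \sqrt{\pi}}{625}.$$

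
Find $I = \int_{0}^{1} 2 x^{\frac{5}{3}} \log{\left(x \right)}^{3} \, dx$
$- \frac{243}{1024}$

Consider the simpler parametrised integral
$$J(a) = \int_{0}^{1} 2 x^{a} \, dx = \frac{2}{a + 1}.$$

Differentiating under the integral sign brings down a factor of $\ln x$:
$$\frac{dJ}{da} = \int_{0}^{1} 2 x^{a} \log{\left(x \right)} \, dx = - \frac{2}{\left(a + 1\right)^{2}}.$$

Repeating $3$ times in total — each differentiation brings down another $\ln x$ — gives
$$\frac{d^{3}J}{da^{3}} = \int_{0}^{1} 2 x^{a} \log{\left(x \right)}^{3} \, dx = - \frac{12}{\left(a + 1\right)^{4}},$$
and the integrand here is exactly the target integrand, so $I = - \frac{12}{\left(a + 1\right)^{4}}$.

Setting $a = \frac{5}{3}$:
$$I = - \frac{243}{1024}.$$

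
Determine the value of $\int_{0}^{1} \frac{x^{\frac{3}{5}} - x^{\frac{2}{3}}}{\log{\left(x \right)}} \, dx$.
$- \log{\left(\frac{25}{24} \right)}$

Replace the exponent $\frac{2}{3}$ by a parameter $a$: let $I(a) = \int_{0}^{1} \frac{x^{\frac{3}{5}} - x^{a}}{\log{\left(x \right)}} \, dx$.

Since $\dfrac{\partial}{\partial a}\,x^{a} = x^{a} \ln x$, the $\ln x$ in the denominator cancels and
$$\frac{dI}{da} = \int_{0}^{1} -1 x^{a} \, dx = -1 \left[\frac{x^{a+1}}{a+1}\right]_0^1 = - \frac{1}{a + 1}.$$

Integrating with respect to $a$ gives $I(a) = - \log{\left(\frac{5 a}{8} + \frac{5}{8} \right)} + C$.

At $a = \frac{3}{5}$ the integrand is identically $0$, so $I(\frac{3}{5}) = 0$. The closed form gives $0$, hence $C = 0$.

Setting $a = \frac{2}{3}$:
$$I = - \log{\left(\frac{25}{24} \right)}.$$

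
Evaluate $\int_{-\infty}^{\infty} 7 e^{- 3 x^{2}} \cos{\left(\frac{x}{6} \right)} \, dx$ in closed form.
$\frac{7 \sqrt{3} \sqrt{\pi}}{3 e^{\frac{1}{432}}}$

Treat the cosine frequency as a parameter and define $I(b) = \int_{-\infty}^{\infty} 7 e^{- 3 x^{2}} \cos{\left(b x \right)} \, dx$.

Differentiating under the integral sign,
$$I'(b) = \int_{-\infty}^{\infty} - 7 x e^{- 3 x^{2}} \sin{\left(b x \right)} \, dx.$$

Integrate $\int_{-\infty}^{\infty} x \sin(b x)\, e^{- 3 x^{2}}\, dx$ by parts with $u = \sin(b x)$ and $dv = x\, e^{- 3 x^{2}}\, dx$, giving $v = - \frac{e^{- 3 x^{2}}}{6}$. The boundary term vanishes and
$$\int_{-\infty}^{\infty} x \sin(b x)\, e^{- 3 x^{2}}\, dx = \frac{b}{6} \int_{-\infty}^{\infty} \cos(b x)\, e^{- 3 x^{2}}\, dx,$$
so $I'(b) = - \frac{b}{6}\, I(b)$.

This is a separable first-order ODE; solving with the initial condition $I(0) = \int_{-\infty}^{\infty} 7 e^{- 3 x^{2}}\,dx = \frac{7 \sqrt{3} \sqrt{\pi}}{3}$ gives
$$I(b) = \frac{7 \sqrt{3} \sqrt{\pi} e^{- \frac{b^{2}}{12}}}{3}.$$

Setting $b = \frac{1}{6}$:
$$I = \frac{7 \sqrt{3} \sqrt{\pi}}{3 e^{\frac{1}{432}}}.$$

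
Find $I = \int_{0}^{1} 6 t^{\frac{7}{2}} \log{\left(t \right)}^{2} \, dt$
$\frac{32}{243}$

Begin with the known integral
$$J(a) = \int_{0}^{1} 6 t^{a} \, dt = \frac{6}{a + 1}.$$

Differentiating under the integral sign brings down a factor of $\ln t$:
$$\frac{dJ}{da} = \int_{0}^{1} 6 t^{a} \log{\left(t \right)} \, dt = - \frac{6}{\left(a + 1\right)^{2}}.$$

Repeating twice in total — each differentiation brings down another $\ln t$ — gives
$$\frac{d^{2}J}{da^{2}} = \int_{0}^{1} 6 t^{a} \log{\left(t \right)}^{2} \, dt = \frac{12}{\left(a + 1\right)^{3}},$$
and the integrand here is exactly the target integrand, so $I = \frac{12}{\left(a + 1\right)^{3}}$.

Setting $a = \frac{7}{2}$:
$$I = \frac{32}{243}.$$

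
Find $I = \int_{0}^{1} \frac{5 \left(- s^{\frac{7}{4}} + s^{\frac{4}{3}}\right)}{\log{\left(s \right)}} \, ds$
$- \log{\left(\frac{39135393}{17210368} \right)}$

Replace the exponent $\frac{7}{4}$ by a parameter $a$: let $I(a) = \int_{0}^{1} \frac{5 \left(s^{\frac{4}{3}} - s^{a}\right)}{\log{\left(s \right)}} \, ds$.

Since $\dfrac{\partial}{\partial a}\,s^{a} = s^{a} \ln s$, the $\ln s$ in the denominator cancels and
$$\frac{dI}{da} = \int_{0}^{1} -5 s^{a} \, ds = -5 \left[\frac{s^{a+1}}{a+1}\right]_0^1 = - \frac{5}{a + 1}.$$

Integrating with respect to $a$ gives $I(a) = - \log{\left(\frac{243 \left(a + 1\right)^{5}}{16807} \right)} + C$.

At $a = \frac{4}{3}$ the integrand is identically $0$, so $I(\frac{4}{3}) = 0$. The closed form gives $0$, hence $C = 0$.

Setting $a = \frac{7}{4}$:
$$I = - \log{\left(\frac{39135393}{17210368} \right)}.$$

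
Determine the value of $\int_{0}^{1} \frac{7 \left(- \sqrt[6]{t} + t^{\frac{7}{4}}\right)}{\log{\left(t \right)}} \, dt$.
$- \log{\left(\frac{105413504}{42618442977} \right)}$

Introduce a parameter $a$ in the exponent: let $I(a) = \int_{0}^{1} \frac{7 \left(t^{\frac{7}{4}} - t^{a}\right)}{\log{\left(t \right)}} \, dt$.

Since $\dfrac{\partial}{\partial a}\,t^{a} = t^{a} \ln t$, the $\ln t$ in the denominator cancels and
$$\frac{dI}{da} = \int_{0}^{1} -7 t^{a} \, dt = -7 \left[\frac{t^{a+1}}{a+1}\right]_0^1 = - \frac{7}{a + 1}.$$

Integrating with respect to $a$ gives $I(a) = - \log{\left(\frac{16384 \left(a + 1\right)^{7}}{19487171} \right)} + C$.

At $a = \frac{7}{4}$ the integrand is identically $0$, so $I(\frac{7}{4}) = 0$. The closed form gives $0$, hence $C = 0$.

Setting $a = \frac{1}{6}$:
$$I = - \log{\left(\frac{105413504}{42618442977} \right)}.$$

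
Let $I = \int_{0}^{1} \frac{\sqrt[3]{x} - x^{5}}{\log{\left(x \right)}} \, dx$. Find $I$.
$\log{\left(\frac{2}{9} \right)}$

Replace the exponent $\frac{1}{3}$ by a parameter $a$: let $I(a) = \int_{0}^{1} \frac{- x^{5} + x^{a}}{\log{\left(x \right)}} \, dx$.

Since $\dfrac{\partial}{\partial a}\,x^{a} = x^{a} \ln x$, the $\ln x$ in the denominator cancels and
$$\frac{dI}{da} = \int_{0}^{1} x^{a} \, dx = \left[\frac{x^{a+1}}{a+1}\right]_0^1 = \frac{1}{a + 1}.$$

Integrating with respect to $a$ gives $I(a) = \log{\left(\frac{a}{6} + \frac{1}{6} \right)} + C$.

At $a = 5$ the integrand is identically $0$, so $I(5) = 0$. The closed form gives $0$, hence $C = 0$.

Setting $a = \frac{1}{3}$:
$$I = \log{\left(\frac{2}{9} \right)}.$$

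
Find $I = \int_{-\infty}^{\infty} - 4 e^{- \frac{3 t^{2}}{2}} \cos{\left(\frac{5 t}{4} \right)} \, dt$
$- \frac{4 \sqrt{6} \sqrt{\pi}}{3 e^{\frac{25}{96}}}$

Let $b$ denote the cosine frequency and define $I(b) = \int_{-\infty}^{\infty} - 4 e^{- \frac{3 t^{2}}{2}} \cos{\left(b t \right)} \, dt$.

Differentiating under the integral sign,
$$I'(b) = \int_{-\infty}^{\infty} 4 t e^{- \frac{3 t^{2}}{2}} \sin{\left(b t \right)} \, dt.$$

Integrate $\int_{-\infty}^{\infty} t \sin(b t)\, e^{- \frac{3 t^{2}}{2}}\, dt$ by parts with $u = \sin(b t)$ and $dv = t\, e^{- \frac{3 t^{2}}{2}}\, dt$, giving $v = - \frac{e^{- \frac{3 t^{2}}{2}}}{3}$. The boundary term vanishes and
$$\int_{-\infty}^{\infty} t \sin(b t)\, e^{- \frac{3 t^{2}}{2}}\, dt = \frac{b}{3} \int_{-\infty}^{\infty} \cos(b t)\, e^{- \frac{3 t^{2}}{2}}\, dt,$$
so $I'(b) = - \frac{b}{3}\, I(b)$.

This is a separable first-order ODE; solving with the initial condition $I(0) = \int_{-\infty}^{\infty} - 4 e^{- \frac{3 t^{2}}{2}}\,dt = - \frac{4 \sqrt{6} \sqrt{\pi}}{3}$ gives
$$I(b) = - \frac{4 \sqrt{6} \sqrt{\pi} e^{- \frac{b^{2}}{6}}}{3}.$$

Setting $b = \frac{5}{4}$:
$$I = - \frac{4 \sqrt{6} \sqrt{\pi}}{3 e^{\frac{25}{96}}}.$$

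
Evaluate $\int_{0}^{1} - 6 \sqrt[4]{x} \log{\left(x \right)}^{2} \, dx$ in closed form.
$- \frac{768}{125}$

Start from the elementary integral
$$J(a) = \int_{0}^{1} - 6 x^{a} \, dx = - \frac{6}{a + 1}.$$

Differentiating under the integral sign brings down a factor of $\ln x$:
$$\frac{dJ}{da} = \int_{0}^{1} - 6 x^{a} \log{\left(x \right)} \, dx = \frac{6}{\left(a + 1\right)^{2}}.$$

Repeating twice in total — each differentiation brings down another $\ln x$ — gives
$$\frac{d^{2}J}{da^{2}} = \int_{0}^{1} - 6 x^{a} \log{\left(x \right)}^{2} \, dx = - \frac{12}{\left(a + 1\right)^{3}},$$
and the integrand here is exactly the target integrand, so $I = - \frac{12}{\left(a + 1\right)^{3}}$.

Setting $a = \frac{1}{4}$:
$$I = - \frac{768}{125}.$$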